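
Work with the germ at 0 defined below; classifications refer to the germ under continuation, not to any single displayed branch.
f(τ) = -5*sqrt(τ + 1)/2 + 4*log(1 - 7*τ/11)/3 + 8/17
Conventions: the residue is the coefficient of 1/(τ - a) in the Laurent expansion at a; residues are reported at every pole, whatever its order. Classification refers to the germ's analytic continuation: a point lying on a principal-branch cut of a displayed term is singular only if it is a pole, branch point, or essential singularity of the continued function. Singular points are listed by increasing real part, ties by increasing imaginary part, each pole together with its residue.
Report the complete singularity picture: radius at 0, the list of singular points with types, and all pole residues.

Radius of convergence at 0: 1.
At -1: an algebraic (square-root) branch point.
At 11/7: a logarithmic branch point.

Branch term (4/3)*log(1 - τ/(11/7)): its argument vanishes at τ = 11/7, a logarithmic branch point, modulus 11/7.
Branch term (-5/2)*sqrt(1 - τ/(-1)): its argument vanishes at τ = -1, a square-root branch point, modulus 1.
The radius of convergence is the smallest modulus among the singular points: 1.
List the singular points by increasing real part (a conjugate pair: the negative imaginary part first).


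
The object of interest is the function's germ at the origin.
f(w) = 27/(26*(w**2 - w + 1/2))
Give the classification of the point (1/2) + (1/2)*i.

The denominator factor w**2 - w + 1/2 vanishes at (1/2) + (1/2)*i and appears to the power 1; the numerator there equals 27/26, nonzero, and no other factor vanishes.
Hence a pole whose order is the multiplicity, 1.

The point is a pole of order 1.


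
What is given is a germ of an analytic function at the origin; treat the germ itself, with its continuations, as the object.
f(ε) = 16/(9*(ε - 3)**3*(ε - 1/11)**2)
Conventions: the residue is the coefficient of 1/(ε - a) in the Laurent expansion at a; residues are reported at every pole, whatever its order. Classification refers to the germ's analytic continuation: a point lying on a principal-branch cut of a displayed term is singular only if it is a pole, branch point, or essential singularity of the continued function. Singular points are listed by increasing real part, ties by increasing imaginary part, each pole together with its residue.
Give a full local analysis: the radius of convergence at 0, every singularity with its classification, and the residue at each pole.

Denominator factor (ε - 1/11)^2: pole of order 2 at 1/11, modulus 1/11.
Denominator factor (ε - 3)^3: pole of order 3 at 3, modulus 3.
The radius of convergence is the smallest modulus among the singular points: 1/11.
At the order-2 pole 1/11 set g(ε) = (ε - (1/11))^2*f(ε) = 16/(9*(ε - 3)**3).
Order-2 pole: residue = g'(a); g'(1/11) = -14641/196608, so the residue is -14641/196608.
At the order-3 pole 3 set g(ε) = (ε - (3))^3*f(ε) = 16/(9*(ε - 1/11)**2).
Order-3 pole: residue = g''(a)/2; g''(3) = 14641/98304, so the residue is 14641/196608.
List the singular points by increasing real part (a conjugate pair: the negative imaginary part first).

Radius of convergence at 0: 1/11.
At 1/11: a pole of order 2; residue -14641/196608.
At 3: a pole of order 3; residue 14641/196608.


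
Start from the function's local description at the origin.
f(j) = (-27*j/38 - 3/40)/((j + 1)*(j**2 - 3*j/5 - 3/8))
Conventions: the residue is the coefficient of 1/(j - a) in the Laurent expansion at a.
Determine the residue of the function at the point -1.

The residue is 69/133.

At the order-1 pole -1 set g(j) = (j - (-1))*f(j) = (-27*j/38 - 3/40)/(j**2 - 3*j/5 - 3/8).
Simple pole: residue = g(a) at a = -1, which is 69/133.


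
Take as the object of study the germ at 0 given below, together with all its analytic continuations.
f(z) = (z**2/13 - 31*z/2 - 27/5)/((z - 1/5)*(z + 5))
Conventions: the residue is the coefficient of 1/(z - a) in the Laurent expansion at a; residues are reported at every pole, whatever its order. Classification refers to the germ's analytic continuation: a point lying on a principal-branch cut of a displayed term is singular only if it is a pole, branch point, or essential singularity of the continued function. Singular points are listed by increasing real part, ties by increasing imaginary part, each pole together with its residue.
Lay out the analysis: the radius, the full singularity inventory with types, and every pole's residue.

Denominator factor (z + 5): pole of order 1 at -5, modulus 5.
Denominator factor (z - 1/5): pole of order 1 at 1/5, modulus 1/5.
The radius of convergence is the smallest modulus among the singular points: 1/5.
At the order-1 pole -5 set g(z) = (z - (-5))*f(z) = (z**2/13 - 31*z/2 - 27/5)/(z - 1/5).
Simple pole: residue = g(a) at a = -5, which is -9623/676.
At the order-1 pole 1/5 set g(z) = (z - (1/5))*f(z) = (z**2/13 - 31*z/2 - 27/5)/(z + 5).
Simple pole: residue = g(a) at a = 1/5, which is -5523/3380.
List the singular points by increasing real part (a conjugate pair: the negative imaginary part first).

Radius of convergence at 0: 1/5.
At -5: a pole of order 1; residue -9623/676.
At 1/5: a pole of order 1; residue -5523/3380.


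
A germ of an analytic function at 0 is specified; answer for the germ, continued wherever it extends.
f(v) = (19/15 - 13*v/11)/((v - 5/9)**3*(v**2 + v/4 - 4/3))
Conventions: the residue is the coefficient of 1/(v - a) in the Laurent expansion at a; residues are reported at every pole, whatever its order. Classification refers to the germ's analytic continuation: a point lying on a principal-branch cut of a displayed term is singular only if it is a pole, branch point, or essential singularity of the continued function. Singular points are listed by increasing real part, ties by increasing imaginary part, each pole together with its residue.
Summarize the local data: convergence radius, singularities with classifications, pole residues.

Radius of convergence at 0: 5/9.
At -1/8 - (1/24)*sqrt(777): a pole of order 1; residue 32847282/185742095 + (746010/1374491503)*sqrt(777).
At 5/9: a pole of order 3; residue -65694564/185742095.
At -1/8 + (1/24)*sqrt(777): a pole of order 1; residue 32847282/185742095 - (746010/1374491503)*sqrt(777).


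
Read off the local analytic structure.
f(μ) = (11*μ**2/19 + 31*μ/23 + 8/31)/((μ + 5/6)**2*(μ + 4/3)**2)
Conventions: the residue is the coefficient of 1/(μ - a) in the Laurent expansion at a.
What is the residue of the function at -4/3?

The residue is -1090100/121923.

At the order-2 pole -4/3 set g(μ) = (μ - (-4/3))^2*f(μ) = (11*μ**2/19 + 31*μ/23 + 8/31)/(μ + 5/6)**2.
Order-2 pole: residue = g'(a); g'(-4/3) = -1090100/121923, so the residue is -1090100/121923.


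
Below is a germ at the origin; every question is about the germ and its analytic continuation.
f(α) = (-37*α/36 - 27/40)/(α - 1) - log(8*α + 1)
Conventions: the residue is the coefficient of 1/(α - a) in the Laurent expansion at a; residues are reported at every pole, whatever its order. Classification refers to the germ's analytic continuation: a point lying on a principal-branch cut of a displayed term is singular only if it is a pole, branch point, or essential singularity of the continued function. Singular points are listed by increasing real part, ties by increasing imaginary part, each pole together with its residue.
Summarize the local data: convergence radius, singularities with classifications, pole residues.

Radius of convergence at 0: 1/8.
At -1/8: a logarithmic branch point.
At 1: a pole of order 1; residue -613/360.

Denominator factor (α - 1): pole of order 1 at 1, modulus 1.
Branch term (-1)*log(1 - α/(-1/8)): its argument vanishes at α = -1/8, a logarithmic branch point, modulus 1/8.
The radius of convergence is the smallest modulus among the singular points: 1/8.
The branch term is analytic at 1 and contributes nothing to the residue; only the rational part matters.
At the order-1 pole 1 set g(α) = (α - (1))*(rational part) = -37*α/36 - 27/40.
Simple pole: residue = g(a) at a = 1, which is -613/360.
List the singular points by increasing real part (a conjugate pair: the negative imaginary part first).


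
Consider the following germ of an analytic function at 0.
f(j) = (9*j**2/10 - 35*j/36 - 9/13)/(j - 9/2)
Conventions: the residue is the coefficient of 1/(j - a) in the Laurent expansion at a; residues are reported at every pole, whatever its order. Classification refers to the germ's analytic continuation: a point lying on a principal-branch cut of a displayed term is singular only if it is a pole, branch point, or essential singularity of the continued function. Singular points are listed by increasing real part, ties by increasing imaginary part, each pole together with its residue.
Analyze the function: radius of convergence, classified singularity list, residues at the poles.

Radius of convergence at 0: 9/2.
At 9/2: a pole of order 1; residue 3421/260.

Denominator factor (j - 9/2): pole of order 1 at 9/2, modulus 9/2.
The radius of convergence is the smallest modulus among the singular points: 9/2.
At the order-1 pole 9/2 set g(j) = (j - (9/2))*f(j) = 9*j**2/10 - 35*j/36 - 9/13.
Simple pole: residue = g(a) at a = 9/2, which is 3421/260.


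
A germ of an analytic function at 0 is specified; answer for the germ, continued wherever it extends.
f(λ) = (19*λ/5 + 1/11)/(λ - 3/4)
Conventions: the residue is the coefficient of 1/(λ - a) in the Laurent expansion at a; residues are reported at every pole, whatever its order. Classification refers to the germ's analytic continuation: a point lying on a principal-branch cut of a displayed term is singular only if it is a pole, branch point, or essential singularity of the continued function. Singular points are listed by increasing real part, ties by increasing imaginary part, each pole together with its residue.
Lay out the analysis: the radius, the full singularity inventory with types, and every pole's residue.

Denominator factor (λ - 3/4): pole of order 1 at 3/4, modulus 3/4.
The radius of convergence is the smallest modulus among the singular points: 3/4.
At the order-1 pole 3/4 set g(λ) = (λ - (3/4))*f(λ) = 19*λ/5 + 1/11.
Simple pole: residue = g(a) at a = 3/4, which is 647/220.

Radius of convergence at 0: 3/4.
At 3/4: a pole of order 1; residue 647/220.


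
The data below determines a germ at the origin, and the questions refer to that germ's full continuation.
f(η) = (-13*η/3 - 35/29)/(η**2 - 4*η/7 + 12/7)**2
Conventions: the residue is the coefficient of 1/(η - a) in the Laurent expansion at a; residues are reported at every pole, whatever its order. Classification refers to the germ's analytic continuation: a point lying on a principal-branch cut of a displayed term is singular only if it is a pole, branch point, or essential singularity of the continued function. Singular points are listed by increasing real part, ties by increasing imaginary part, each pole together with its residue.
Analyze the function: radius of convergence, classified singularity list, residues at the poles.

Radius of convergence at 0: (2/7)*sqrt(21).
At (2/7) - ((4/7)*sqrt(5))*i: a pole of order 2; residue -((72961/556800)*sqrt(5))*i.
At (2/7) + ((4/7)*sqrt(5))*i: a pole of order 2; residue ((72961/556800)*sqrt(5))*i.

Denominator factor (η**2 - 4*η/7 + 12/7)^2: discriminant -320/49, complex-conjugate roots (2/7) + ((4/7)*sqrt(5))*i and (2/7) - ((4/7)*sqrt(5))*i; poles of order 2, moduli (2/7)*sqrt(21) and (2/7)*sqrt(21).
The radius of convergence is the smallest modulus among the singular points: (2/7)*sqrt(21).
The factor η**2 - 4*η/7 + 12/7 splits as (η - a)(η - a') with a = (2/7) - ((4/7)*sqrt(5))*i, a' = (2/7) + ((4/7)*sqrt(5))*i. At the order-2 pole a set g(η) = (η - a)^2*f(η) = [-13*η/3 - 35/29] / (η - a')^2.
Order-2 pole: residue = g'(a); g'((2/7) - ((4/7)*sqrt(5))*i) = -((72961/556800)*sqrt(5))*i, so the residue is -((72961/556800)*sqrt(5))*i.
The factor η**2 - 4*η/7 + 12/7 splits as (η - a)(η - a') with a = (2/7) + ((4/7)*sqrt(5))*i, a' = (2/7) - ((4/7)*sqrt(5))*i. At the order-2 pole a set g(η) = (η - a)^2*f(η) = [-13*η/3 - 35/29] / (η - a')^2.
Order-2 pole: residue = g'(a); g'((2/7) + ((4/7)*sqrt(5))*i) = ((72961/556800)*sqrt(5))*i, so the residue is ((72961/556800)*sqrt(5))*i.
List the singular points by increasing real part (a conjugate pair: the negative imaginary part first).


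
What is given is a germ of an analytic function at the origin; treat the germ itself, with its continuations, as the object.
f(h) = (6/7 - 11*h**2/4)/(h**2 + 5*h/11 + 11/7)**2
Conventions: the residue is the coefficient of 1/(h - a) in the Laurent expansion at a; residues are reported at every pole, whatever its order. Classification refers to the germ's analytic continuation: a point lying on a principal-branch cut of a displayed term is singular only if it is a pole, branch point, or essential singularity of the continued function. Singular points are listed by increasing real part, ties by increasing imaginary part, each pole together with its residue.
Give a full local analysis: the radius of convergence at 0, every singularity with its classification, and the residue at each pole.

Denominator factor (h**2 + 5*h/11 + 11/7)^2: discriminant -5149/847, complex-conjugate roots (-5/22) + ((1/154)*sqrt(36043))*i and (-5/22) - ((1/154)*sqrt(36043))*i; poles of order 2, moduli (1/7)*sqrt(77) and (1/7)*sqrt(77).
The radius of convergence is the smallest modulus among the singular points: (1/7)*sqrt(77).
The factor h**2 + 5*h/11 + 11/7 splits as (h - a)(h - a') with a = (-5/22) - ((1/154)*sqrt(36043))*i, a' = (-5/22) + ((1/154)*sqrt(36043))*i. At the order-2 pole a set g(h) = (h - a)^2*f(h) = [6/7 - 11*h**2/4] / (h - a')^2.
Order-2 pole: residue = g'(a); g'((-5/22) - ((1/154)*sqrt(36043))*i) = -((129107/53024402)*sqrt(36043))*i, so the residue is -((129107/53024402)*sqrt(36043))*i.
The factor h**2 + 5*h/11 + 11/7 splits as (h - a)(h - a') with a = (-5/22) + ((1/154)*sqrt(36043))*i, a' = (-5/22) - ((1/154)*sqrt(36043))*i. At the order-2 pole a set g(h) = (h - a)^2*f(h) = [6/7 - 11*h**2/4] / (h - a')^2.
Order-2 pole: residue = g'(a); g'((-5/22) + ((1/154)*sqrt(36043))*i) = ((129107/53024402)*sqrt(36043))*i, so the residue is ((129107/53024402)*sqrt(36043))*i.
List the singular points by increasing real part (a conjugate pair: the negative imaginary part first).

Radius of convergence at 0: (1/7)*sqrt(77).
At (-5/22) - ((1/154)*sqrt(36043))*i: a pole of order 2; residue -((129107/53024402)*sqrt(36043))*i.
At (-5/22) + ((1/154)*sqrt(36043))*i: a pole of order 2; residue ((129107/53024402)*sqrt(36043))*i.


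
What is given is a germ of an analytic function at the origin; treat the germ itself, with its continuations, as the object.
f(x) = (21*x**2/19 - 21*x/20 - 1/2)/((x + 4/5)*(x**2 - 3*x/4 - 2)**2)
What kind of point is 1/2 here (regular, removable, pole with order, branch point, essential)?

The point is a regular point.

Denominator factors: x**2 - 3*x/4 - 2 = -17/8 at x = 1/2; x + 4/5 = 13/10 at x = 1/2 — none vanishes.
So the germ continues analytically to 1/2.


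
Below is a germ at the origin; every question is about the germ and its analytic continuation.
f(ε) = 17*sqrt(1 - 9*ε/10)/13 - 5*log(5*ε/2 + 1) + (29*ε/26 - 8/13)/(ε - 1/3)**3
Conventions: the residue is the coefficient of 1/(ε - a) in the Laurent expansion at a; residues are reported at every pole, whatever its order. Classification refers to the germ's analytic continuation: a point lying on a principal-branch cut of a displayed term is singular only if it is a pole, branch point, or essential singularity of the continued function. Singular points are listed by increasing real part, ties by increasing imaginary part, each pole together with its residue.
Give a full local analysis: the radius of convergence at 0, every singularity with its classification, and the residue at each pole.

Radius of convergence at 0: 1/3.
At -2/5: a logarithmic branch point.
At 1/3: a pole of order 3; residue 0.
At 10/9: an algebraic (square-root) branch point.

Denominator factor (ε - 1/3)^3: pole of order 3 at 1/3, modulus 1/3.
Branch term (17/13)*sqrt(1 - ε/(10/9)): its argument vanishes at ε = 10/9, a square-root branch point, modulus 10/9.
Branch term (-5)*log(1 - ε/(-2/5)): its argument vanishes at ε = -2/5, a logarithmic branch point, modulus 2/5.
The radius of convergence is the smallest modulus among the singular points: 1/3.
The branch terms are analytic at 1/3 and contribute nothing to the residue; only the rational part matters.
At the order-3 pole 1/3 set g(ε) = (ε - (1/3))^3*(rational part) = 29*ε/26 - 8/13.
Order-3 pole: residue = g''(a)/2; g''(1/3) = 0, so the residue is 0.
List the singular points by increasing real part (a conjugate pair: the negative imaginary part first).


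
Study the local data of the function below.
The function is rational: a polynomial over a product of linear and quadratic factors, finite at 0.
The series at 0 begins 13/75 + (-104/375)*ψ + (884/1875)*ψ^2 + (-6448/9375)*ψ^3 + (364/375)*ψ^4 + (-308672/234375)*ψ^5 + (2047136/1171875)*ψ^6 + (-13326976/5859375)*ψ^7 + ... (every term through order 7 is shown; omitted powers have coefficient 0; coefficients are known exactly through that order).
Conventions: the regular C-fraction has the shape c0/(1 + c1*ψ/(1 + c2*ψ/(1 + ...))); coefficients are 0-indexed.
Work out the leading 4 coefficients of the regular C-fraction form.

Taylor coefficients (read off): a_0 = 13/75, a_1 = -104/375, a_2 = 884/1875, a_3 = -6448/9375.
c0 = a_0 = 13/75. Peel one level at a time: if S = 1 + c*ψ/S' with S'(0) = 1, then c is the ψ-coefficient of S and S' = c*ψ/(S - 1).
S_1 = c0/f = 1 + (8/5)*ψ + (-4/25)*ψ^2 + ...; c1 = 8/5.
S_2 = c1*ψ/(S_1 - 1) = 1 + (1/10)*ψ + (41/100)*ψ^2 + ...; c2 = 1/10.
S_3 = c2*ψ/(S_2 - 1) = 1 + (-41/10)*ψ + ...; c3 = -41/10.

The regular C-fraction coefficients are [13/75, 8/5, 1/10, -41/10].


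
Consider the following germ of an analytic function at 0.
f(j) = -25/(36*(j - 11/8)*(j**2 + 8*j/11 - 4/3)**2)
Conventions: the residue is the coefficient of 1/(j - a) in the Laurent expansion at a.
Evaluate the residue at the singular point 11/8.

At the order-1 pole 11/8 set g(j) = (j - (11/8))*f(j) = -25/(36*(j**2 + 8*j/11 - 4/3)**2).
Simple pole: residue = g(a) at a = 11/8, which is -25600/89401.

The residue is -25600/89401.


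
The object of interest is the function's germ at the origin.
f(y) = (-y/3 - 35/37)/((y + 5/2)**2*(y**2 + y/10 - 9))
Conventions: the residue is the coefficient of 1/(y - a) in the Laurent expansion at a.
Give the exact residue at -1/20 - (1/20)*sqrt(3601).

The residue is -199/7992 - (6751/28779192)*sqrt(3601).

The factor y**2 + y/10 - 9 splits as (y - a)(y - a') with a = -1/20 - (1/20)*sqrt(3601), a' = -1/20 + (1/20)*sqrt(3601). At the order-1 pole a set g(y) = (y - a)*f(y) = [(-y/3 - 35/37)/(y + 5/2)**2] / (y - a').
Simple pole: residue = g(a) at a = -1/20 - (1/20)*sqrt(3601), which is -199/7992 - (6751/28779192)*sqrt(3601).


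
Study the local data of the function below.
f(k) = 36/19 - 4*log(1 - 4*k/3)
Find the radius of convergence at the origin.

The radius of convergence is 3/4.

Branch term (-4)*log(1 - k/(3/4)): its argument vanishes at k = 3/4, a logarithmic branch point, modulus 3/4.
The radius of convergence is the smallest modulus among the singular points: 3/4.


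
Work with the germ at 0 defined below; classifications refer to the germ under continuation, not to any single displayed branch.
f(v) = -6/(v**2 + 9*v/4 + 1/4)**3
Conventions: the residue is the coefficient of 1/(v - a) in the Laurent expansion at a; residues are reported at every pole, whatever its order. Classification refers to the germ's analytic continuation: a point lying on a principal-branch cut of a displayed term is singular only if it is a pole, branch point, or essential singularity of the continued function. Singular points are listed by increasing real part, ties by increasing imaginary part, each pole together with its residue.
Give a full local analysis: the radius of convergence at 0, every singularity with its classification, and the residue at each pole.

Denominator factor (v**2 + 9*v/4 + 1/4)^3: discriminant 65/16, real irrational roots -9/8 + (1/8)*sqrt(65) and -9/8 - (1/8)*sqrt(65); poles of order 3, moduli 9/8 - (1/8)*sqrt(65) and 9/8 + (1/8)*sqrt(65).
The radius of convergence is the smallest modulus among the singular points: 9/8 - (1/8)*sqrt(65).
The factor v**2 + 9*v/4 + 1/4 splits as (v - a)(v - a') with a = -9/8 - (1/8)*sqrt(65), a' = -9/8 + (1/8)*sqrt(65). At the order-3 pole a set g(v) = (v - a)^3*f(v) = [-6] / (v - a')^3.
Order-3 pole: residue = g''(a)/2; g''(-9/8 - (1/8)*sqrt(65)) = (73728/274625)*sqrt(65), so the residue is (36864/274625)*sqrt(65).
The factor v**2 + 9*v/4 + 1/4 splits as (v - a)(v - a') with a = -9/8 + (1/8)*sqrt(65), a' = -9/8 - (1/8)*sqrt(65). At the order-3 pole a set g(v) = (v - a)^3*f(v) = [-6] / (v - a')^3.
Order-3 pole: residue = g''(a)/2; g''(-9/8 + (1/8)*sqrt(65)) = -(73728/274625)*sqrt(65), so the residue is -(36864/274625)*sqrt(65).
List the singular points by increasing real part (a conjugate pair: the negative imaginary part first).

Radius of convergence at 0: 9/8 - (1/8)*sqrt(65).
At -9/8 - (1/8)*sqrt(65): a pole of order 3; residue (36864/274625)*sqrt(65).
At -9/8 + (1/8)*sqrt(65): a pole of order 3; residue -(36864/274625)*sqrt(65).


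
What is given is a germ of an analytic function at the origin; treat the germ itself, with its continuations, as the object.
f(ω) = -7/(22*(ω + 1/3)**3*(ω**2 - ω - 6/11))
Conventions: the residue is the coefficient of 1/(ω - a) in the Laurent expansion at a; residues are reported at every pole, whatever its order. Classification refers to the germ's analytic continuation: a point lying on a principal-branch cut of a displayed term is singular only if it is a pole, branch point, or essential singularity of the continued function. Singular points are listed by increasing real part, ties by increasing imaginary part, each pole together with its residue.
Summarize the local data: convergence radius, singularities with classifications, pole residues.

Radius of convergence at 0: 1/3.
At 1/2 - (1/22)*sqrt(385): a pole of order 1; residue -355509/800 - (18117/800)*sqrt(385).
At -1/3: a pole of order 3; residue 355509/400.
At 1/2 + (1/22)*sqrt(385): a pole of order 1; residue -355509/800 + (18117/800)*sqrt(385).


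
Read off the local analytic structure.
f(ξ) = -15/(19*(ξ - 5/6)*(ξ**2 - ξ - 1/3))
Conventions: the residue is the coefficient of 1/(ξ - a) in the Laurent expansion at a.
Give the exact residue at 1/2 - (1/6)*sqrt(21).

The factor ξ**2 - ξ - 1/3 splits as (ξ - a)(ξ - a') with a = 1/2 - (1/6)*sqrt(21), a' = 1/2 + (1/6)*sqrt(21). At the order-1 pole a set g(ξ) = (ξ - a)*f(ξ) = [-15/(19*(ξ - 5/6))] / (ξ - a').
Simple pole: residue = g(a) at a = 1/2 - (1/6)*sqrt(21), which is -270/323 + (180/2261)*sqrt(21).

The residue is -270/323 + (180/2261)*sqrt(21).


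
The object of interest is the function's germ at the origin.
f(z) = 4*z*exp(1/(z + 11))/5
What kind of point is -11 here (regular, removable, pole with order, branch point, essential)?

The exponent 1/(z - (-11)) has a pole at -11, so exp(1/(z - (-11))) takes every nonzero value near it: an essential singularity (not a pole of any order).

The point is an essential singularity.


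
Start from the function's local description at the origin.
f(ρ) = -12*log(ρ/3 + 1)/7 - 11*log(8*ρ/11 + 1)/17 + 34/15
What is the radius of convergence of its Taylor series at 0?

Branch term (-11/17)*log(1 - ρ/(-11/8)): its argument vanishes at ρ = -11/8, a logarithmic branch point, modulus 11/8.
Branch term (-12/7)*log(1 - ρ/(-3)): its argument vanishes at ρ = -3, a logarithmic branch point, modulus 3.
The radius of convergence is the smallest modulus among the singular points: 11/8.

The radius of convergence is 11/8.


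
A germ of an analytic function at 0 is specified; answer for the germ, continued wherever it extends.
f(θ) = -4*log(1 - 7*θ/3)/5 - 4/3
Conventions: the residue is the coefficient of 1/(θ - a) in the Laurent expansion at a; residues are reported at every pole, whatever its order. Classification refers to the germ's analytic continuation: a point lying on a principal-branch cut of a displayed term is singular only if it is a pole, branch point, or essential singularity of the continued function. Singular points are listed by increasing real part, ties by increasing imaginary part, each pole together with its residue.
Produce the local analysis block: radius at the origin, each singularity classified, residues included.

Branch term (-4/5)*log(1 - θ/(3/7)): its argument vanishes at θ = 3/7, a logarithmic branch point, modulus 3/7.
The radius of convergence is the smallest modulus among the singular points: 3/7.

Radius of convergence at 0: 3/7.
At 3/7: a logarithmic branch point.


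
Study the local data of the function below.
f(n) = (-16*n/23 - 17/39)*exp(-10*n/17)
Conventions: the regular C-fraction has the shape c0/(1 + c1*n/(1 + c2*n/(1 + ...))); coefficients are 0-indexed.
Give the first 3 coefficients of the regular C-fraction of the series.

Taylor coefficients (expand at 0): a_0 = -17/39, a_1 = -394/897, a_2 = 5090/15249.
c0 = a_0 = -17/39. Peel one level at a time: if S = 1 + c*n/S' with S'(0) = 1, then c is the n-coefficient of S and S' = c*n/(S - 1).
S_1 = c0/f = 1 + (-394/391)*n + (16018/8993)*n^2 + ...; c1 = -394/391.
S_2 = c1*n/(S_1 - 1) = 1 + (8009/4531)*n + ...; c2 = 8009/4531.

The regular C-fraction coefficients are [-17/39, -394/391, 8009/4531].


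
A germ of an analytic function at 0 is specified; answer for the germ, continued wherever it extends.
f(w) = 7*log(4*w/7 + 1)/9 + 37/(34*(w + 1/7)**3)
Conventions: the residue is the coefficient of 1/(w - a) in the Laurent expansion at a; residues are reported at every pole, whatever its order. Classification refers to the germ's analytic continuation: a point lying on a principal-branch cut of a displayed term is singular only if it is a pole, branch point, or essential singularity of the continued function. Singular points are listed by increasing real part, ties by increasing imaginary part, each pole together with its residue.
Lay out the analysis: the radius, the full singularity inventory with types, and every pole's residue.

Denominator factor (w + 1/7)^3: pole of order 3 at -1/7, modulus 1/7.
Branch term (7/9)*log(1 - w/(-7/4)): its argument vanishes at w = -7/4, a logarithmic branch point, modulus 7/4.
The radius of convergence is the smallest modulus among the singular points: 1/7.
The branch term is analytic at -1/7 and contributes nothing to the residue; only the rational part matters.
At the order-3 pole -1/7 set g(w) = (w - (-1/7))^3*(rational part) = 37/34.
Order-3 pole: residue = g''(a)/2; g''(-1/7) = 0, so the residue is 0.
List the singular points by increasing real part (a conjugate pair: the negative imaginary part first).

Radius of convergence at 0: 1/7.
At -7/4: a logarithmic branch point.
At -1/7: a pole of order 3; residue 0.


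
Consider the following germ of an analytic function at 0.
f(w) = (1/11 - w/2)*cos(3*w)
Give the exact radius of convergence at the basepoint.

The factor cos(3*w) is entire and contributes no finite singular point.
The polynomial part has no poles.
No finite singular points: the Taylor series at 0 converges everywhere.

The radius of convergence is infinite.


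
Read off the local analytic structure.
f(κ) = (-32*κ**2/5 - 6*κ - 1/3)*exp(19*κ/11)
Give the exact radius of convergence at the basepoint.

The radius of convergence is infinite.

The factor exp(19*κ/11) is entire and contributes no finite singular point.
The polynomial part has no poles.
No finite singular points: the Taylor series at 0 converges everywhere.


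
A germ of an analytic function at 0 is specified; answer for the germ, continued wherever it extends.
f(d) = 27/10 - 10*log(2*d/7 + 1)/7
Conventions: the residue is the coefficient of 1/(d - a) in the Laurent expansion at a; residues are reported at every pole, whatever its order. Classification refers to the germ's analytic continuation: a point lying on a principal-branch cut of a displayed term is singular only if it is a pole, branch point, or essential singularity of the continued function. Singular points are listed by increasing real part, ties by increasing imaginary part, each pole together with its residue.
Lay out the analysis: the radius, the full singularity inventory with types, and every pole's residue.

Radius of convergence at 0: 7/2.
At -7/2: a logarithmic branch point.

Branch term (-10/7)*log(1 - d/(-7/2)): its argument vanishes at d = -7/2, a logarithmic branch point, modulus 7/2.
The radius of convergence is the smallest modulus among the singular points: 7/2.


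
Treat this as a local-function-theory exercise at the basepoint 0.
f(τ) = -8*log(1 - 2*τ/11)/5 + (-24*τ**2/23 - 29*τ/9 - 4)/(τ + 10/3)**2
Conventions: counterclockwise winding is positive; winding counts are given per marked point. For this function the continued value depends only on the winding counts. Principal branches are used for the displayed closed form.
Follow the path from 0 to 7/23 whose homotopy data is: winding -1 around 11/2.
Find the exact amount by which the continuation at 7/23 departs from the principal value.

The rational part is single-valued and drops out of the difference; each branch term changes only by its own monodromy.
(-8/5)*log(1 - τ/(11/2)): each positive loop around 11/2 adds 2*pi*i to the log, so winding -1 contributes (-8/5)*(-1)*2*pi*i = (16/5)*pi*i.
Summing the contributions at τ = 7/23 gives (16/5)*pi*i.

Continued minus principal equals (16/5)*pi*i.


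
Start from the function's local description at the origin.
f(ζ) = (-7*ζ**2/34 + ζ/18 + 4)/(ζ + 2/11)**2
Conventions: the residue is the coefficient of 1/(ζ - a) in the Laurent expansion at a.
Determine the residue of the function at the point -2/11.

At the order-2 pole -2/11 set g(ζ) = (ζ - (-2/11))^2*f(ζ) = -7*ζ**2/34 + ζ/18 + 4.
Order-2 pole: residue = g'(a); g'(-2/11) = 439/3366, so the residue is 439/3366.

The residue is 439/3366.


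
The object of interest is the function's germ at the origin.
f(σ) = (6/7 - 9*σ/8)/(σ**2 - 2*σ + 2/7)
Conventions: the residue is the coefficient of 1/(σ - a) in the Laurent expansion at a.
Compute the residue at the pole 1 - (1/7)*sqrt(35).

The residue is -9/16 + (3/112)*sqrt(35).

The factor σ**2 - 2*σ + 2/7 splits as (σ - a)(σ - a') with a = 1 - (1/7)*sqrt(35), a' = 1 + (1/7)*sqrt(35). At the order-1 pole a set g(σ) = (σ - a)*f(σ) = [6/7 - 9*σ/8] / (σ - a').
Simple pole: residue = g(a) at a = 1 - (1/7)*sqrt(35), which is -9/16 + (3/112)*sqrt(35).


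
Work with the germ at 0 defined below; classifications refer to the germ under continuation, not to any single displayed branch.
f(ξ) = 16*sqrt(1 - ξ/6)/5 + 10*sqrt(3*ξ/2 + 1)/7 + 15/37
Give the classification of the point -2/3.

The term (10/7)*sqrt(1 - ξ/(-2/3)) has argument 1 - -2/3/(-2/3) = 0 at -2/3: a square-root (algebraic, two-sheeted) branch point; the remaining terms are analytic or single-valued there.

The point is an algebraic (square-root) branch point.


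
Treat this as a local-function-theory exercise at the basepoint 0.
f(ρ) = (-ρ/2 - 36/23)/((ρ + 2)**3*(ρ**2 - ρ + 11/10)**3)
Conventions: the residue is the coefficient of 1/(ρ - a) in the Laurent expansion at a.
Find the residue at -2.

The residue is -289785000/41497275073.


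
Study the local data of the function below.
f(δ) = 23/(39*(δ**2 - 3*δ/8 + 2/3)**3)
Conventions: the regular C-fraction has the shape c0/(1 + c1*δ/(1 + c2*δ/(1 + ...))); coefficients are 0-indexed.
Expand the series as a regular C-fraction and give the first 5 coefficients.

The regular C-fraction coefficients are [207/104, -27/16, 155/48, -1687/744, -424485/1673504].

Taylor coefficients (expand at 0): a_0 = 207/104, a_1 = 5589/1664, a_2 = -68931/13312, a_3 = -3537837/212992, a_4 = 10356417/6815744.
c0 = a_0 = 207/104. Peel one level at a time: if S = 1 + c*δ/S' with S'(0) = 1, then c is the δ-coefficient of S and S' = c*δ/(S - 1).
S_1 = c0/f = 1 + (-27/16)*δ + (1395/256)*δ^2 + ...; c1 = -27/16.
S_2 = c1*δ/(S_1 - 1) = 1 + (155/48)*δ + (8435/1152)*δ^2 + ...; c2 = 155/48.
S_3 = c2*δ/(S_2 - 1) = 1 + (-1687/744)*δ + (-141495/246016)*δ^2 + ...; c3 = -1687/744.
S_4 = c3*δ/(S_3 - 1) = 1 + (-424485/1673504)*δ + ...; c4 = -424485/1673504.


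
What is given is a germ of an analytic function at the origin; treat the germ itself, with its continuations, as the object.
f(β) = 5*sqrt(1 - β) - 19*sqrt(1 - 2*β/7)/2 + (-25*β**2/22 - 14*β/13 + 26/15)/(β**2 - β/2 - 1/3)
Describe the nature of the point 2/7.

The point is a regular point.

Denominator factors: β**2 - β/2 - 1/3 = -58/147 at β = 2/7 — none vanishes.
Branch term sqrt(1 - β/(1)): argument at 2/7 is 5/7, nonzero, so 2/7 is not its branch point (a point on a principal cut is still regular for the continued germ).
Branch term sqrt(1 - β/(7/2)): argument at 2/7 is 45/49, nonzero, so 2/7 is not its branch point (a point on a principal cut is still regular for the continued germ).
So the germ continues analytically to 2/7.


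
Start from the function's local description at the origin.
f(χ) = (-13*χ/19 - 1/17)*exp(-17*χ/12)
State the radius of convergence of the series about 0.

The radius of convergence is infinite.

The factor exp(-17*χ/12) is entire and contributes no finite singular point.
The polynomial part has no poles.
No finite singular points: the Taylor series at 0 converges everywhere.


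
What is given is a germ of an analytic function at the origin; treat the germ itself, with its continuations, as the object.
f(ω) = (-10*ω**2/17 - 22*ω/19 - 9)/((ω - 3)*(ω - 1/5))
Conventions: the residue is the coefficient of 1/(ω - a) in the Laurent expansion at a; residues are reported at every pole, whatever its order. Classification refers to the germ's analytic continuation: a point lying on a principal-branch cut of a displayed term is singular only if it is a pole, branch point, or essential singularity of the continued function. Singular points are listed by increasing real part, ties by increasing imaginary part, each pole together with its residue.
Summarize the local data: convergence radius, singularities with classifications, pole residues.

Denominator factor (ω - 1/5): pole of order 1 at 1/5, modulus 1/5.
Denominator factor (ω - 3): pole of order 1 at 3, modulus 3.
The radius of convergence is the smallest modulus among the singular points: 1/5.
At the order-1 pole 1/5 set g(ω) = (ω - (1/5))*f(ω) = (-10*ω**2/17 - 22*ω/19 - 9)/(ω - 3).
Simple pole: residue = g(a) at a = 1/5, which is 14947/4522.
At the order-1 pole 3 set g(ω) = (ω - (3))*f(ω) = (-10*ω**2/17 - 22*ω/19 - 9)/(ω - 1/5).
Simple pole: residue = g(a) at a = 3, which is -28695/4522.
List the singular points by increasing real part (a conjugate pair: the negative imaginary part first).

Radius of convergence at 0: 1/5.
At 1/5: a pole of order 1; residue 14947/4522.
At 3: a pole of order 1; residue -28695/4522.


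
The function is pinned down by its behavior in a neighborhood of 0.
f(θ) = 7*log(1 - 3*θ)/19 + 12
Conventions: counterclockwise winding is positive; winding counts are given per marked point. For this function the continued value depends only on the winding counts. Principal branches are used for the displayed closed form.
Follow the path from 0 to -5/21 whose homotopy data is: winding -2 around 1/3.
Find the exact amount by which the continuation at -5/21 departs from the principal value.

Continued minus principal equals -(28/19)*pi*i.

The rational part is single-valued and drops out of the difference; each branch term changes only by its own monodromy.
(7/19)*log(1 - θ/(1/3)): each positive loop around 1/3 adds 2*pi*i to the log, so winding -2 contributes (7/19)*(-2)*2*pi*i = -(28/19)*pi*i.
Summing the contributions at θ = -5/21 gives -(28/19)*pi*i.


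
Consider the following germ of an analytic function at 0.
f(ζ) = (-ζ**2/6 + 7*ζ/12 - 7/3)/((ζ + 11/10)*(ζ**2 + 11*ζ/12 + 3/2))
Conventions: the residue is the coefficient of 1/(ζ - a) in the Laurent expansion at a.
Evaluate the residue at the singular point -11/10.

At the order-1 pole -11/10 set g(ζ) = (ζ - (-11/10))*f(ζ) = (-ζ**2/6 + 7*ζ/12 - 7/3)/(ζ**2 + 11*ζ/12 + 3/2).
Simple pole: residue = g(a) at a = -11/10, which is -1906/1021.

The residue is -1906/1021.


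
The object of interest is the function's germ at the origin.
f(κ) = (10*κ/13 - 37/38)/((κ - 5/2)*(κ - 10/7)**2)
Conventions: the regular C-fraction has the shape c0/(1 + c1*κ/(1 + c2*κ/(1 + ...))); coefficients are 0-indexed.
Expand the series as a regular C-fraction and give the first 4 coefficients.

Taylor coefficients (expand at 0): a_0 = 1813/9500, a_1 = 119021/617500, a_2 = 1810011/12350000, a_3 = 381416/3859375.
c0 = a_0 = 1813/9500. Peel one level at a time: if S = 1 + c*κ/S' with S'(0) = 1, then c is the κ-coefficient of S and S' = c*κ/(S - 1).
S_1 = c0/f = 1 + (-2429/2405)*κ + (1166501/4627220)*κ^2 + ...; c1 = -2429/2405.
S_2 = c1*κ/(S_1 - 1) = 1 + (166643/667628)*κ + (3151433/48163600)*κ^2 + ...; c2 = 166643/667628.
S_3 = c2*κ/(S_2 - 1) = 1 + (-1515839273/5782512100)*κ + ...; c3 = -1515839273/5782512100.

The regular C-fraction coefficients are [1813/9500, -2429/2405, 166643/667628, -1515839273/5782512100].


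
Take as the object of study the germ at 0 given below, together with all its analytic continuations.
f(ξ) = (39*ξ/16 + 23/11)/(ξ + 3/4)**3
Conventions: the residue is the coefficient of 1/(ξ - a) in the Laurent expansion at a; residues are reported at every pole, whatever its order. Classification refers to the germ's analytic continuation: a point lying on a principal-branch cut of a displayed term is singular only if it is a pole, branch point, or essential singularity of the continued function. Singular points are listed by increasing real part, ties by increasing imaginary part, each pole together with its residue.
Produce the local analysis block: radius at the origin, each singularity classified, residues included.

Denominator factor (ξ + 3/4)^3: pole of order 3 at -3/4, modulus 3/4.
The radius of convergence is the smallest modulus among the singular points: 3/4.
At the order-3 pole -3/4 set g(ξ) = (ξ - (-3/4))^3*f(ξ) = 39*ξ/16 + 23/11.
Order-3 pole: residue = g''(a)/2; g''(-3/4) = 0, so the residue is 0.

Radius of convergence at 0: 3/4.
At -3/4: a pole of order 3; residue 0.


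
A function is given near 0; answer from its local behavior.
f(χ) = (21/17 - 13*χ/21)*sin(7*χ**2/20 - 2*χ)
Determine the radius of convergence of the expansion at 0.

The factor sin(7*χ**2/20 - 2*χ) is entire and contributes no finite singular point.
The polynomial part has no poles.
No finite singular points: the Taylor series at 0 converges everywhere.

The radius of convergence is infinite.


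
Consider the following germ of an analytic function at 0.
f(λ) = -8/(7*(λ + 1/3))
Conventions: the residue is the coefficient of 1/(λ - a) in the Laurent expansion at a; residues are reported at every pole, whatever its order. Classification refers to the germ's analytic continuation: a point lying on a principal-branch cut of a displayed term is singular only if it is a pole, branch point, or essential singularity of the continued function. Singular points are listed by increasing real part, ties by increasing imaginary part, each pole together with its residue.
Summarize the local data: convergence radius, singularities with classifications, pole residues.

Radius of convergence at 0: 1/3.
At -1/3: a pole of order 1; residue -8/7.

Denominator factor (λ + 1/3): pole of order 1 at -1/3, modulus 1/3.
The radius of convergence is the smallest modulus among the singular points: 1/3.
At the order-1 pole -1/3 set g(λ) = (λ - (-1/3))*f(λ) = -8/7.
Simple pole: residue = g(a) at a = -1/3, which is -8/7.


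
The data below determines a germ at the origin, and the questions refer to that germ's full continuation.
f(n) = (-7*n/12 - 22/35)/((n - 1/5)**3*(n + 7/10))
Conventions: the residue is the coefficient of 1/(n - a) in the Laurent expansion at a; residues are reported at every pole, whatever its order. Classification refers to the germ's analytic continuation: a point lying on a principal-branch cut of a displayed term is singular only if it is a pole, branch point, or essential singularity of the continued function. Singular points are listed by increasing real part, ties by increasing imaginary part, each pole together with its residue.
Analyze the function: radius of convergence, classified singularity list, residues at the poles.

Denominator factor (n + 7/10): pole of order 1 at -7/10, modulus 7/10.
Denominator factor (n - 1/5)^3: pole of order 3 at 1/5, modulus 1/5.
The radius of convergence is the smallest modulus among the singular points: 1/5.
At the order-1 pole -7/10 set g(n) = (n - (-7/10))*f(n) = (-7*n/12 - 22/35)/(n - 1/5)**3.
Simple pole: residue = g(a) at a = -7/10, which is 4625/15309.
At the order-3 pole 1/5 set g(n) = (n - (1/5))^3*f(n) = (-7*n/12 - 22/35)/(n + 7/10).
Order-3 pole: residue = g''(a)/2; g''(1/5) = -9250/15309, so the residue is -4625/15309.
List the singular points by increasing real part (a conjugate pair: the negative imaginary part first).

Radius of convergence at 0: 1/5.
At -7/10: a pole of order 1; residue 4625/15309.
At 1/5: a pole of order 3; residue -4625/15309.
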